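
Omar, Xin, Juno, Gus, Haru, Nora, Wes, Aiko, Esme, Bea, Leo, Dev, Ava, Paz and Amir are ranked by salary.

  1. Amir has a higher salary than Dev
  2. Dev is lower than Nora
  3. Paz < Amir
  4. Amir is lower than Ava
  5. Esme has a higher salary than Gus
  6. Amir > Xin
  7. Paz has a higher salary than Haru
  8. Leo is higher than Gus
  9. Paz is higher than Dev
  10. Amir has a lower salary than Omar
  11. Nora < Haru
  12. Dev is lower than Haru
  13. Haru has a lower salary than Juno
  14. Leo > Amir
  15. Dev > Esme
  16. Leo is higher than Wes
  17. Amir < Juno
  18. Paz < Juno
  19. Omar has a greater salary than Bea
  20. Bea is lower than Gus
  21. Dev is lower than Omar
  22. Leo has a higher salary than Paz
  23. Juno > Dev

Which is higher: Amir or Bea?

Bea < Gus and Gus < Esme give Bea < Esme.
Then Esme < Dev extends the chain to Dev.
Then Dev < Nora extends the chain to Nora.
With Nora < Haru: Bea < Gus < Esme < Dev < Nora < Haru.
Then Haru < Paz extends the chain to Paz.
With Paz < Amir: Bea < Gus < Esme < Dev < Nora < Haru < Paz < Amir.
So Bea < Amir; Amir is the higher of the two.

Amir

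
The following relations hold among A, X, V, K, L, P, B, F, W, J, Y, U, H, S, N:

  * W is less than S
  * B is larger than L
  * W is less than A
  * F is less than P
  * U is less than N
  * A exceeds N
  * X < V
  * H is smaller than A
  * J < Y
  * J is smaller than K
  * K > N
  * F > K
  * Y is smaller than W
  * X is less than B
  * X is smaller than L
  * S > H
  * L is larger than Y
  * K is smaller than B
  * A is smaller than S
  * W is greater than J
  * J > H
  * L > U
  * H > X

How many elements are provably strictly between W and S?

The relations place W below S. An element lies strictly between them when it is forced above W and also forced below S.
Above W: {A}. Below S: {X, H, J, U, Y, N, A}.
Intersection: {A} — 1.

1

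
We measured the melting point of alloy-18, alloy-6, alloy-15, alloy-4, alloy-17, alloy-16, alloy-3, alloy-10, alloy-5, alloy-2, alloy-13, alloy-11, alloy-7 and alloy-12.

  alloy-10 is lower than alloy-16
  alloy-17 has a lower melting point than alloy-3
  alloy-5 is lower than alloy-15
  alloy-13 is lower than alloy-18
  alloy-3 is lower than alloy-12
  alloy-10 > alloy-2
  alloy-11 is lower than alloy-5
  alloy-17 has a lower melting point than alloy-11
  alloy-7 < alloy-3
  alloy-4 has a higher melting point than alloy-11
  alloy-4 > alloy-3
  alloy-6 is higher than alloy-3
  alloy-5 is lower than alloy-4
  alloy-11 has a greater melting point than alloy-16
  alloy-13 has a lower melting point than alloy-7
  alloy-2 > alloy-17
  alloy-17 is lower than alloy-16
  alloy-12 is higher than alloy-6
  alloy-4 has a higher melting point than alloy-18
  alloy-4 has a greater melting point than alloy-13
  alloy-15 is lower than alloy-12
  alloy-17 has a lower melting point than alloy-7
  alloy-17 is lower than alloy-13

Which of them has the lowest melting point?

alloy-17

alloy-13 is not least since alloy-17 < alloy-13; alloy-2 is not least since alloy-17 < alloy-2; alloy-10 is not least since alloy-2 < alloy-10; alloy-18 is not least since alloy-13 < alloy-18; alloy-16 is not least since alloy-17 < alloy-16; alloy-7 is not least since alloy-13 < alloy-7; alloy-11 is not least since alloy-16 < alloy-11; alloy-3 is not least since alloy-17 < alloy-3; alloy-5 is not least since alloy-11 < alloy-5; alloy-15 is not least since alloy-5 < alloy-15; alloy-4 is not least since alloy-5 < alloy-4; alloy-6 is not least since alloy-3 < alloy-6; alloy-12 is not least since alloy-6 < alloy-12.
Only alloy-17 has nothing below it, so alloy-17 is the lowest melting point.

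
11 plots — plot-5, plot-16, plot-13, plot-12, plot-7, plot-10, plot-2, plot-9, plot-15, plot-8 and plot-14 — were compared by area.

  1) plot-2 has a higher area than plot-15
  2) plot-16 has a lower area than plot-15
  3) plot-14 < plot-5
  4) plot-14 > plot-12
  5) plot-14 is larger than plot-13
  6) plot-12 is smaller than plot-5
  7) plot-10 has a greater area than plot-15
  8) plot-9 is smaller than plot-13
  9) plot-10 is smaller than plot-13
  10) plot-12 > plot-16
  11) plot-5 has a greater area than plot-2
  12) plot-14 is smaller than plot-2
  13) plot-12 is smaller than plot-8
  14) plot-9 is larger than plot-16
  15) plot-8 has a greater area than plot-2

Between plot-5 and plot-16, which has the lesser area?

plot-16 < plot-15 and plot-15 < plot-10 give plot-16 < plot-10.
With plot-10 < plot-13: plot-16 < plot-15 < plot-10 < plot-13.
With plot-13 < plot-14: plot-16 < plot-15 < plot-10 < plot-13 < plot-14.
Then plot-14 < plot-2 extends the chain to plot-2.
With plot-2 < plot-5: plot-16 < plot-15 < plot-10 < plot-13 < plot-14 < plot-2 < plot-5.
So plot-16 < plot-5; plot-16 is the smaller of the two.

plot-16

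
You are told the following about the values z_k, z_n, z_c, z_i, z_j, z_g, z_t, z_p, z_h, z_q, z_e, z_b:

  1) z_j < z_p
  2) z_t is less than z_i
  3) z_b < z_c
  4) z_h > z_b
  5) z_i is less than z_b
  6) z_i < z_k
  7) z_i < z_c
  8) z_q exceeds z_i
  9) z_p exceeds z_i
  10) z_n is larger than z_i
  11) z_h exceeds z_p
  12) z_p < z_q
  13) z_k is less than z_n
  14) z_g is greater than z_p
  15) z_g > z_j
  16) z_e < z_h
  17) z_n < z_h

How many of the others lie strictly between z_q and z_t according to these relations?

2

The relations place z_t below z_q. An element lies strictly between them when it is forced above z_t and also forced below z_q.
Above z_t: {z_i, z_p, z_k, z_n, z_g, z_b, z_c, z_h}. Below z_q: {z_i, z_j, z_p}.
Intersection: {z_i, z_p} — 2.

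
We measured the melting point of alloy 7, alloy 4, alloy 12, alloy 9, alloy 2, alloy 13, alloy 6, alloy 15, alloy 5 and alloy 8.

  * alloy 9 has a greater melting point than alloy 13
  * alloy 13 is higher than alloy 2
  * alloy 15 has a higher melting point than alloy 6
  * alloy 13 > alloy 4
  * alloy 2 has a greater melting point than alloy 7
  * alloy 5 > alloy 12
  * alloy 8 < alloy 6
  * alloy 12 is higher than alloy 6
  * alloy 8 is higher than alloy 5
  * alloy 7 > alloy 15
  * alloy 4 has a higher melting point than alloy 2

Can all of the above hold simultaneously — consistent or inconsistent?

inconsistent

We have alloy 6 < alloy 12 stated directly, yet also alloy 12 < alloy 5 < alloy 8 < alloy 6 by chaining the others — so alloy 12 < alloy 6. Contradiction.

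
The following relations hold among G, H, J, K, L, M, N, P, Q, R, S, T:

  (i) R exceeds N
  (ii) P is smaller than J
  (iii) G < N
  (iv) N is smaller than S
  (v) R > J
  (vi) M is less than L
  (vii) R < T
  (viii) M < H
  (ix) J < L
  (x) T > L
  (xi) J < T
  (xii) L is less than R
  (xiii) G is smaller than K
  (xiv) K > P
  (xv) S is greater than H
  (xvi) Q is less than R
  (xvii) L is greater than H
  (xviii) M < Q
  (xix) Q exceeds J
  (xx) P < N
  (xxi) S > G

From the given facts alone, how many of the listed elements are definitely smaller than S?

The elements the relations force below S are P, G, M, H, N — no chain reaches any other.
That is 5.

5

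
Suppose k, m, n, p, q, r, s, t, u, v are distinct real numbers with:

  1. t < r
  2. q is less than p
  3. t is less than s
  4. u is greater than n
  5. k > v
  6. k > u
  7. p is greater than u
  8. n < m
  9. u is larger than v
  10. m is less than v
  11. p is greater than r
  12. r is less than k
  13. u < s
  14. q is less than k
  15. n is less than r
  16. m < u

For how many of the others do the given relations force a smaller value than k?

7

The elements the relations force below k are n, q, m, v, u, t, r — no chain reaches any other.
That is 7.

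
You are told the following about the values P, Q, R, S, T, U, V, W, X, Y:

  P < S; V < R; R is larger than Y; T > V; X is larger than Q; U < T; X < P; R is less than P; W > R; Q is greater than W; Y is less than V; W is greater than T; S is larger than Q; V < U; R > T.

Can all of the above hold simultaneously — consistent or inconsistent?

Every relation is compatible with Y < V < U < T < R < W < Q < X < P < S; the set is consistent.

consistent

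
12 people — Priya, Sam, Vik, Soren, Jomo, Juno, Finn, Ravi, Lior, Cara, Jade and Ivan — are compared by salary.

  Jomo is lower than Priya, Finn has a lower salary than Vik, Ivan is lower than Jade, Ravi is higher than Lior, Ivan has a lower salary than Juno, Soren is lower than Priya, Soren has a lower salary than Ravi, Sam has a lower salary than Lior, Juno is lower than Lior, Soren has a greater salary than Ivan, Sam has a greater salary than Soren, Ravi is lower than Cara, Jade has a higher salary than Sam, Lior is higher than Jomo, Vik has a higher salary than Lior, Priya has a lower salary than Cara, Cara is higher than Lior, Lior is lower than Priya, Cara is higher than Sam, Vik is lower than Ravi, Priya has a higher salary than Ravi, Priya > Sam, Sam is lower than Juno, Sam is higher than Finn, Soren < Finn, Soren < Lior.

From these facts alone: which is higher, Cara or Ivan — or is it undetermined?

Cara

The relevant relations are Ivan < Soren; Soren < Finn; Finn < Sam; Sam < Juno; Juno < Lior; Lior < Vik; Vik < Ravi; Ravi < Priya; Priya < Cara.
Chaining these gives Ivan < Soren < Finn < Sam < Juno < Lior < Vik < Ravi < Priya < Cara.
So Cara is higher.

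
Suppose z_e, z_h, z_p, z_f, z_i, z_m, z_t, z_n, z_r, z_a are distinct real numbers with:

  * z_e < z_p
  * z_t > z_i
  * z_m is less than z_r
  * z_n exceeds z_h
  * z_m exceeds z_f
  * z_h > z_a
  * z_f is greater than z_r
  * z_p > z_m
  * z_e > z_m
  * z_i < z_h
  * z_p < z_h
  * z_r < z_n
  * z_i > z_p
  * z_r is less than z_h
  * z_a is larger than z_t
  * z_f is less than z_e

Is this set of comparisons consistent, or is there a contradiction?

inconsistent

Chaining the given relations yields z_r < z_f < z_m, so z_r < z_m. But one relation states z_m < z_r. These cannot both hold.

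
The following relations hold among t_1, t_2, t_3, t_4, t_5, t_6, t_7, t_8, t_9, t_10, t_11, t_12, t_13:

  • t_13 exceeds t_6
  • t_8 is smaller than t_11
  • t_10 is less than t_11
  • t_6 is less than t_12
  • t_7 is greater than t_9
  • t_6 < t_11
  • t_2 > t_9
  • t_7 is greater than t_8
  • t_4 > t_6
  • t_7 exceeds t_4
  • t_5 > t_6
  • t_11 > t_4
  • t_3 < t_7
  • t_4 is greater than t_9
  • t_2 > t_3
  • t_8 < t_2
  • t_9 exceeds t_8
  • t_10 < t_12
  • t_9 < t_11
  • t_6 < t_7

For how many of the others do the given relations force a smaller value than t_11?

From t_11 the given relations immediately reach t_8, t_9, t_6, t_4, t_10.
No other element is forced below t_11 by the given relations, so the count is 5.

5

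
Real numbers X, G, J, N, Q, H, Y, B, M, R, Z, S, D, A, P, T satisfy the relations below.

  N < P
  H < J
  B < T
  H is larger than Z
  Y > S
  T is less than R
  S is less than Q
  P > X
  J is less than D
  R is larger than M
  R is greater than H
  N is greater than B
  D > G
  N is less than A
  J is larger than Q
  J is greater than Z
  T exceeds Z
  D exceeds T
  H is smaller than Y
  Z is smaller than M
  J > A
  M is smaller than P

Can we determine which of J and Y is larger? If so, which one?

Following every chain through Y: below Y we get Z, S, H.
J is not reached, and no chain runs the other way from J to Y.
So the given relations leave the order of Y and J undetermined.

undetermined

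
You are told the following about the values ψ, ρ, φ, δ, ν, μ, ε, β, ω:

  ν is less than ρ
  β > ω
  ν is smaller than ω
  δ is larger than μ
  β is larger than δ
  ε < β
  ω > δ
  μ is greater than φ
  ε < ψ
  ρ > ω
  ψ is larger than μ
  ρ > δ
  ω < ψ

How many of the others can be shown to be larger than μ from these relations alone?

5

Directly above μ: δ, ψ.
One step further: ω, β, ρ (5 so far).
Nothing else is reachable above μ; 5 in all.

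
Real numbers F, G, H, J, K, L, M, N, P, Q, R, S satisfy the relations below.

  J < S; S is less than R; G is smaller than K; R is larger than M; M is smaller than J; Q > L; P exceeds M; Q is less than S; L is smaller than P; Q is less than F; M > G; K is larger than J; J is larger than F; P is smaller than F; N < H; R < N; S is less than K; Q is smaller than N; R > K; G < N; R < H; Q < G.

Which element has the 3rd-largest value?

The consecutive relations fix a unique order: L < Q < G < M < P < F < J < S < K < R < N < H.
Counting 3 from the largest end gives R.

R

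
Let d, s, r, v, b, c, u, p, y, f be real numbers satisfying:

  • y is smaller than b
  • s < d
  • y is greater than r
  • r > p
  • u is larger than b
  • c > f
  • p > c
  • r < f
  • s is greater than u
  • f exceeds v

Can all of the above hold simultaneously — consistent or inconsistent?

We have r < f stated directly, yet also f < c < p < r by chaining the others — so f < r. Contradiction.

inconsistent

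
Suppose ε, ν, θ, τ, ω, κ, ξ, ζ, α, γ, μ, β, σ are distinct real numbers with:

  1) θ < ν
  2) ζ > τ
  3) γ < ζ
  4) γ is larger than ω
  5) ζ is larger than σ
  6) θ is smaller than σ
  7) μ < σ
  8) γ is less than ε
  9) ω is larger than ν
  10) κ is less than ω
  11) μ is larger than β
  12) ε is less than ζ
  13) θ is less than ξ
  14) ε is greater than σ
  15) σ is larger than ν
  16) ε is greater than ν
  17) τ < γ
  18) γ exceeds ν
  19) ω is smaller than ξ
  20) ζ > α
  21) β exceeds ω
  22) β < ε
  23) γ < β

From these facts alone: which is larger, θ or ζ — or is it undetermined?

ζ

The relevant relations are θ < ν; ν < ω; ω < γ; γ < β; β < μ; μ < σ; σ < ε; ε < ζ.
Together: θ < ν < ω < γ < β < μ < σ < ε < ζ.
So ζ is larger.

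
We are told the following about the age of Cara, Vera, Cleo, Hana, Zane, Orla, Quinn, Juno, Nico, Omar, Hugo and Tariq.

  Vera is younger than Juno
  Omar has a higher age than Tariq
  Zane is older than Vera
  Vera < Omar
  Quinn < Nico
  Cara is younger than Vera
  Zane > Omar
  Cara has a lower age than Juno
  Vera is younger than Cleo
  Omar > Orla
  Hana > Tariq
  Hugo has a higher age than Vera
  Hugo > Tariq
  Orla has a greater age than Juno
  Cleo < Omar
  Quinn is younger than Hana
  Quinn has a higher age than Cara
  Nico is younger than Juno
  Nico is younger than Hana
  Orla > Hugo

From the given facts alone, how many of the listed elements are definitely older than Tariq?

5

The elements the relations force above Tariq are Hugo, Orla, Hana, Omar, Zane — no chain reaches any other.
That is 5.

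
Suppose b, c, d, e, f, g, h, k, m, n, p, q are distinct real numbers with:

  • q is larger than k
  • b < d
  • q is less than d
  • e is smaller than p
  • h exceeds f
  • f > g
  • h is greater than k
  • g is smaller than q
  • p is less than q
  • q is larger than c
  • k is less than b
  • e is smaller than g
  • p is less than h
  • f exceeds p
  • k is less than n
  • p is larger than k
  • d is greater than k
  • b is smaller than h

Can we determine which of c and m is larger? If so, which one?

Following every chain through m: nothing is chained to m.
c is not reached, and no chain runs the other way from c to m.
So the given relations leave the order of m and c undetermined.

undetermined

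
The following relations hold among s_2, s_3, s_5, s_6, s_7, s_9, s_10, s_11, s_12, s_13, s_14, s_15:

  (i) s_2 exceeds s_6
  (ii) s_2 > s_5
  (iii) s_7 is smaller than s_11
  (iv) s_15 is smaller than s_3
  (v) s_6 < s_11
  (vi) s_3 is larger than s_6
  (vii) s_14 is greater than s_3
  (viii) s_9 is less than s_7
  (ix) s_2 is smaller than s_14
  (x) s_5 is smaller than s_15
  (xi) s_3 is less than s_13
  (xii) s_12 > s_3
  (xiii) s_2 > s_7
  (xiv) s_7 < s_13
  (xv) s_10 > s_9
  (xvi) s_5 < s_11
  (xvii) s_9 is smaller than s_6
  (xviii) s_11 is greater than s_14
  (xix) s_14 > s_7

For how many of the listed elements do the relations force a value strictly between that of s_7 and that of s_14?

Chaining upward from s_7 reaches: s_2, s_13, s_11.
Chaining downward from s_14 reaches: s_9, s_5, s_15, s_6, s_2, s_3.
Strictly between s_7 and s_14 are those in both lists: s_2 — 1 element.

1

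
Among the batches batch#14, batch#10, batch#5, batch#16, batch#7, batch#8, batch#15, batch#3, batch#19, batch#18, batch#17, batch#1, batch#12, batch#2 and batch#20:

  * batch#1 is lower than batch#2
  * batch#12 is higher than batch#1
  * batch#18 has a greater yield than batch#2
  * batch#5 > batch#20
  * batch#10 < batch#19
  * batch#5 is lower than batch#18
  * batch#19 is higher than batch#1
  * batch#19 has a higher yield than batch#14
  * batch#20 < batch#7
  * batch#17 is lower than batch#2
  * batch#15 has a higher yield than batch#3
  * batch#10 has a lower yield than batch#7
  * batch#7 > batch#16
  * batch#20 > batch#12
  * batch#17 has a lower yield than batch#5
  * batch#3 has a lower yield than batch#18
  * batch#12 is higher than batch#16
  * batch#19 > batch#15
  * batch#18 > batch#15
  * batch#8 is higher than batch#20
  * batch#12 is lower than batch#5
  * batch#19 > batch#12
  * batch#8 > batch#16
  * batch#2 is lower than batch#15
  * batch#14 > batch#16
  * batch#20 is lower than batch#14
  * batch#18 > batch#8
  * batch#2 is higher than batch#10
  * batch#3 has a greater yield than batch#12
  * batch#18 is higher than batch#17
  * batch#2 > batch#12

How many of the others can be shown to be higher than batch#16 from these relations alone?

11

The elements the relations force above batch#16 are batch#12, batch#20, batch#3, batch#2, batch#15, batch#7, batch#14, batch#19, batch#8, batch#5, batch#18 — no chain reaches any other.
That is 11.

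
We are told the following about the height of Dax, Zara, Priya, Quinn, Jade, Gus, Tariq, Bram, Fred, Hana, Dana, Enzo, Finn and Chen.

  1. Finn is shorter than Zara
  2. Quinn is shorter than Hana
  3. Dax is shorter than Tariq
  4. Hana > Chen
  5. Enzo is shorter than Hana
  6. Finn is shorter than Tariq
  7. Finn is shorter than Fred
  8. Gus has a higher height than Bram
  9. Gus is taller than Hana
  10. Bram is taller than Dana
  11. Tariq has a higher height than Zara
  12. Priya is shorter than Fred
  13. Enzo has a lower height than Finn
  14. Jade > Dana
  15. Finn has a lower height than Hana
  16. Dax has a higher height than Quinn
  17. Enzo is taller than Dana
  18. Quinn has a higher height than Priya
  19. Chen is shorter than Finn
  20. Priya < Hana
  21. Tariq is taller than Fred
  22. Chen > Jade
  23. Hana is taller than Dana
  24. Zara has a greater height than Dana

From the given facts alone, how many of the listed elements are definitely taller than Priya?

6

Directly above Priya: Quinn, Fred, Hana.
One step further: Dax, Gus, Tariq (6 so far).
No other element is forced above Priya by the given relations, so the count is 6.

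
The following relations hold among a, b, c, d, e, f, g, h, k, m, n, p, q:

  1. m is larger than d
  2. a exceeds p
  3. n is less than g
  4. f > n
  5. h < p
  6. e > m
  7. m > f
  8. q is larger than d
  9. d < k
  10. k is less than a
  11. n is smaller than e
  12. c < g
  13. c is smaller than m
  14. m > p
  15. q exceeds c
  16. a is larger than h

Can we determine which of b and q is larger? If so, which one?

undetermined

Following every chain through b: nothing is chained to b.
q is not reached, and no chain runs the other way from q to b.
So the given relations leave the order of b and q undetermined.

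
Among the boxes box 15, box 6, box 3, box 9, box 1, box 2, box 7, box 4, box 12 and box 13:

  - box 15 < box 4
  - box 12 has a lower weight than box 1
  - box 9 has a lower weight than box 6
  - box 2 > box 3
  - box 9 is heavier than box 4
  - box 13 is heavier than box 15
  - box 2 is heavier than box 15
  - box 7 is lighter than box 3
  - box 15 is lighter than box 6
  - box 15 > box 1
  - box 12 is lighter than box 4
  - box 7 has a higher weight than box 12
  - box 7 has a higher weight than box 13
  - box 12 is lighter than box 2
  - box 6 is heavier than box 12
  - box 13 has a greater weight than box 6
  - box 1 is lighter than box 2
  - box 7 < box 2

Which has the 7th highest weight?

Chaining the given pairs: box 12 < box 1 < box 15 < box 4 < box 9 < box 6 < box 13 < box 7 < box 3 < box 2.
Counting 7 from the largest end gives box 4.

box 4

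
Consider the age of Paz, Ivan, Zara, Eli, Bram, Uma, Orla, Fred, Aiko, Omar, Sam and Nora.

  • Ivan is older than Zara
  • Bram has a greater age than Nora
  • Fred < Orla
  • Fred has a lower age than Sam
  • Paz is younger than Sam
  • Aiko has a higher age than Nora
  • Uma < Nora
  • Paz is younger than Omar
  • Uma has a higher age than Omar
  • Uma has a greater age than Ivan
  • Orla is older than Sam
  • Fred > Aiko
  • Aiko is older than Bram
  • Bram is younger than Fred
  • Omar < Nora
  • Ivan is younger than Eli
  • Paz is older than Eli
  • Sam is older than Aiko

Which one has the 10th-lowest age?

Fred

Chaining the given pairs: Zara < Ivan < Eli < Paz < Omar < Uma < Nora < Bram < Aiko < Fred < Sam < Orla.
The 10th smallest is Fred.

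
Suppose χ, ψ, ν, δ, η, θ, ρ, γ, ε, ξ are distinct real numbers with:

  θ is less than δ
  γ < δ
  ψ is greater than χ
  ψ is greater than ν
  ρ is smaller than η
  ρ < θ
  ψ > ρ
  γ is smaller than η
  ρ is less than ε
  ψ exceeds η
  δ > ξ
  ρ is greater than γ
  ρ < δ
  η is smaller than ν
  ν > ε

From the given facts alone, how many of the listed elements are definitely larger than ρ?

The elements the relations force above ρ are η, ε, θ, ν, ψ, δ — no chain reaches any other.
That is 6.

6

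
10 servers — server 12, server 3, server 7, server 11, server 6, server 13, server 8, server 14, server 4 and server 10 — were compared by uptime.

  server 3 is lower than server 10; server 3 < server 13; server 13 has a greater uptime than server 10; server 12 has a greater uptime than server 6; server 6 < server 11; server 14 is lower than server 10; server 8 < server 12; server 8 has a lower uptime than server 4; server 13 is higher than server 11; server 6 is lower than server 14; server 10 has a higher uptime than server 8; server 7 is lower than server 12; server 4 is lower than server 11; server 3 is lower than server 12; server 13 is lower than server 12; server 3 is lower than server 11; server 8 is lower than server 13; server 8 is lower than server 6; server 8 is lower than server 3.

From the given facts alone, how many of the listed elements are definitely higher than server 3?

The elements the relations force above server 3 are server 11, server 10, server 13, server 12 — no chain reaches any other.
That is 4.

4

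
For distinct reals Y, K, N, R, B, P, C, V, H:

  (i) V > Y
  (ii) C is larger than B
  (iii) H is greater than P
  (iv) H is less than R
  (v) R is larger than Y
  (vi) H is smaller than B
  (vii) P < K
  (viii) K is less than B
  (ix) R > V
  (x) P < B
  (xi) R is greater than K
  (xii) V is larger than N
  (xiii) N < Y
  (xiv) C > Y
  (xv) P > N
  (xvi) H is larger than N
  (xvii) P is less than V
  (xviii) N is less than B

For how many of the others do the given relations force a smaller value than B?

4

Directly below B: N, P, K, H.
Nothing else is reachable below B; 4 in all.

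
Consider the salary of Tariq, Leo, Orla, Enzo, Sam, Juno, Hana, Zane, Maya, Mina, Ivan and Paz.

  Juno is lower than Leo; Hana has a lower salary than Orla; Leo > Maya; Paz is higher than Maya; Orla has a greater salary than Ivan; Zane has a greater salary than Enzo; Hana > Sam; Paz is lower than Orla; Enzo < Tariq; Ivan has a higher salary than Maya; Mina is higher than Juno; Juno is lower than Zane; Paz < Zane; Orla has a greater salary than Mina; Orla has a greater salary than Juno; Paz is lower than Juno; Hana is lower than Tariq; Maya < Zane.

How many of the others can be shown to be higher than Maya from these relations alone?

The elements the relations force above Maya are Ivan, Paz, Juno, Leo, Mina, Orla, Zane — no chain reaches any other.
That is 7.

7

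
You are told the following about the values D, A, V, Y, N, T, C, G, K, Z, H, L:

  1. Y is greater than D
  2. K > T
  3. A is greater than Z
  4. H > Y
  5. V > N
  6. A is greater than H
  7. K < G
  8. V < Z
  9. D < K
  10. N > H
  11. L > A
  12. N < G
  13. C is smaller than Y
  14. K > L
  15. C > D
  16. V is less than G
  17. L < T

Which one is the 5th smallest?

Piecing the relations together gives one ordering: D < C < Y < H < N < V < Z < A < L < T < K < G.
The 5th smallest is N.

N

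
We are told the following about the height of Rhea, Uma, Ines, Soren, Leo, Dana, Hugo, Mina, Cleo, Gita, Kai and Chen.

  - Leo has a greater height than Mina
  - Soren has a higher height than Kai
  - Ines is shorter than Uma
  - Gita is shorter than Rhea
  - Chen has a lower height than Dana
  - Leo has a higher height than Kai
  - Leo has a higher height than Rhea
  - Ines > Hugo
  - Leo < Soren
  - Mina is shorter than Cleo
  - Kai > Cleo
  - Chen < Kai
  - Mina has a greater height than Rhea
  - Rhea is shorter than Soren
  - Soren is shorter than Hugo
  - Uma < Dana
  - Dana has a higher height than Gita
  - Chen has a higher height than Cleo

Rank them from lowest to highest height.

Gita < Rhea < Mina < Cleo < Chen < Kai < Leo < Soren < Hugo < Ines < Uma < Dana

The consecutive links are each given: Gita < Rhea; Rhea < Mina; Mina < Cleo; Cleo < Chen; Chen < Kai; Kai < Leo; Leo < Soren; Soren < Hugo; Hugo < Ines; Ines < Uma; Uma < Dana.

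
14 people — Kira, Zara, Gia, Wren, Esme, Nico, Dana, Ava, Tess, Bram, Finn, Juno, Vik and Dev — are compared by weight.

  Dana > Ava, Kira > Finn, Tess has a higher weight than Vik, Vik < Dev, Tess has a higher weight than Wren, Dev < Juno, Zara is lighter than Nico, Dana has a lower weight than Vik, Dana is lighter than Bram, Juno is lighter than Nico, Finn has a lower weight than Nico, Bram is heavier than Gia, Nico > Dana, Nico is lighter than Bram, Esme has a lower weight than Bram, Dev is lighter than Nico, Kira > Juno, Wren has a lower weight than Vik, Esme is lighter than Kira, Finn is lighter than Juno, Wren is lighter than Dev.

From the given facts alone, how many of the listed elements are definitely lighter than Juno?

Directly below Juno: Finn, Dev.
One step further: Wren, Vik (4 so far).
One step further: Dana (5 so far).
One step further: Ava (6 so far).
Nothing else is reachable below Juno; 6 in all.

6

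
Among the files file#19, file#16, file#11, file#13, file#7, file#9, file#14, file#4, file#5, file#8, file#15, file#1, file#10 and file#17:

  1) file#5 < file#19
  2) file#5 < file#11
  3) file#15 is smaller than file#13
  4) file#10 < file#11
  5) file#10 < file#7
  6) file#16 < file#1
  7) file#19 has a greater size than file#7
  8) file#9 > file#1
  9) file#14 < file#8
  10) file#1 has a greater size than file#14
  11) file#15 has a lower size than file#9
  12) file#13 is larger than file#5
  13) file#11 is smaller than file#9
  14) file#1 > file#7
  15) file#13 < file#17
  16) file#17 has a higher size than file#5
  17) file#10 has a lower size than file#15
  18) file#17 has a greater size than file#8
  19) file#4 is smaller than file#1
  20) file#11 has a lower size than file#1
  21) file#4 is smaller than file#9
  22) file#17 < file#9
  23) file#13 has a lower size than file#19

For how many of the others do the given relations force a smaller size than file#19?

Directly below file#19: file#5, file#13, file#7.
One step further: file#10, file#15 (5 so far).
No other element is forced below file#19 by the given relations, so the count is 5.

5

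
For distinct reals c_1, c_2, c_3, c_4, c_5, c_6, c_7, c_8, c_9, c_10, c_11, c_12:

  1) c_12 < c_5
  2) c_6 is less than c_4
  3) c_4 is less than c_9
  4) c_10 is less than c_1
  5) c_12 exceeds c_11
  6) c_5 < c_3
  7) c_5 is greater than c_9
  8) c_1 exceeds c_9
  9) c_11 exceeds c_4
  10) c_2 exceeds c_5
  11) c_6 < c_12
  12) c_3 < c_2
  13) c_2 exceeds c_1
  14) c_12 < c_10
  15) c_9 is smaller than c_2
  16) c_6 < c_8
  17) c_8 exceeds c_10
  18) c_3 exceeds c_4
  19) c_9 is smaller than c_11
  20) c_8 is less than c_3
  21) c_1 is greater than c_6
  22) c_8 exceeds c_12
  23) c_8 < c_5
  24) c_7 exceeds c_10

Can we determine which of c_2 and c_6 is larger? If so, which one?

Link the given pairs in sequence: c_6 < c_4; c_4 < c_9; c_9 < c_11; c_11 < c_12; c_12 < c_10; c_10 < c_8; c_8 < c_5; c_5 < c_3; c_3 < c_2.
Together: c_6 < c_4 < c_9 < c_11 < c_12 < c_10 < c_8 < c_5 < c_3 < c_2.
So c_2 is larger.

c_2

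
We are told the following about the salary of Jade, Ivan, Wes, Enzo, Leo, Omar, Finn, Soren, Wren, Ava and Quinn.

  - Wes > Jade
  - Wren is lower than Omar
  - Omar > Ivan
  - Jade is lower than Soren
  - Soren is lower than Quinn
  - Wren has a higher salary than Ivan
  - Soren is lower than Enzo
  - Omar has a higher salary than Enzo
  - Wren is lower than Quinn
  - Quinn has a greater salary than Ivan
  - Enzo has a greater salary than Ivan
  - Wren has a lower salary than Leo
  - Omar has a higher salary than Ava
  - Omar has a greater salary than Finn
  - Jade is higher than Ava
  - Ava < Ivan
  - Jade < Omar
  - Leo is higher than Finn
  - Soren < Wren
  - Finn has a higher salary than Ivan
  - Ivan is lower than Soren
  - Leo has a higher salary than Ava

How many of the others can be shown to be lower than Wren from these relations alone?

The elements the relations force below Wren are Ava, Ivan, Jade, Soren — no chain reaches any other.
That is 4.

4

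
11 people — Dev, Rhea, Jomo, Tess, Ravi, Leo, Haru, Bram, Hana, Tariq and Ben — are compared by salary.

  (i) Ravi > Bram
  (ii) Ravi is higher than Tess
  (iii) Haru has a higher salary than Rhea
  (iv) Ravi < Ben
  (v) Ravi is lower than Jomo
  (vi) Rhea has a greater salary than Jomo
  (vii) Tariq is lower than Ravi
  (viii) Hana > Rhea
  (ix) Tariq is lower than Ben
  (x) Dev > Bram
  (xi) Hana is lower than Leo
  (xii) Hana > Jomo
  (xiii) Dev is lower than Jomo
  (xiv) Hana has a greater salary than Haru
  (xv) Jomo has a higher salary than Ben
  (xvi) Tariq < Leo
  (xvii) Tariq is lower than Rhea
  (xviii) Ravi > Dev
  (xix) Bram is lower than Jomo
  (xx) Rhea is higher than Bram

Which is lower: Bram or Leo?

Bram

Bram < Ravi and Ravi < Ben give Bram < Ben.
With Ben < Jomo: Bram < Ravi < Ben < Jomo.
With Jomo < Rhea: Bram < Ravi < Ben < Jomo < Rhea.
Then Rhea < Haru extends the chain to Haru.
Then Haru < Hana extends the chain to Hana.
With Hana < Leo: Bram < Ravi < Ben < Jomo < Rhea < Haru < Hana < Leo.
So Bram < Leo; Bram is the lower of the two.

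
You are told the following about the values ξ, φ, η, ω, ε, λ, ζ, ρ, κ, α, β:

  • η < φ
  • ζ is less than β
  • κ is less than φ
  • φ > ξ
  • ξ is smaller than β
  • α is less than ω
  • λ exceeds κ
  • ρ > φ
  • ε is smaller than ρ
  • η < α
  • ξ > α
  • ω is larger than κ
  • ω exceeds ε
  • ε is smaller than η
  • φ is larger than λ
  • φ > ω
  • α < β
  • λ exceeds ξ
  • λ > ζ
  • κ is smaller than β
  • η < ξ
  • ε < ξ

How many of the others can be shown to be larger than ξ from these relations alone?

From ξ the given relations immediately reach λ, φ, β.
From those, ρ — 4 in total.
No other element is forced above ξ by the given relations, so the count is 4.

4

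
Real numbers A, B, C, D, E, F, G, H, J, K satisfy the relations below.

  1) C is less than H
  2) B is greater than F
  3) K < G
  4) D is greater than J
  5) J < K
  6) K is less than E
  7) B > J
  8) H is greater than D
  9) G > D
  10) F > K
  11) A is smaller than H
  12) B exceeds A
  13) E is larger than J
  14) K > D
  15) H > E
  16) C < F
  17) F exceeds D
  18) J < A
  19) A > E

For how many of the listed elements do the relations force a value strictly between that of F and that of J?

Chaining upward from J reaches: D, K, E, A, H, B, G.
Chaining downward from F reaches: C, D, K.
Strictly between J and F are those in both lists: D, K — 2 elements.

2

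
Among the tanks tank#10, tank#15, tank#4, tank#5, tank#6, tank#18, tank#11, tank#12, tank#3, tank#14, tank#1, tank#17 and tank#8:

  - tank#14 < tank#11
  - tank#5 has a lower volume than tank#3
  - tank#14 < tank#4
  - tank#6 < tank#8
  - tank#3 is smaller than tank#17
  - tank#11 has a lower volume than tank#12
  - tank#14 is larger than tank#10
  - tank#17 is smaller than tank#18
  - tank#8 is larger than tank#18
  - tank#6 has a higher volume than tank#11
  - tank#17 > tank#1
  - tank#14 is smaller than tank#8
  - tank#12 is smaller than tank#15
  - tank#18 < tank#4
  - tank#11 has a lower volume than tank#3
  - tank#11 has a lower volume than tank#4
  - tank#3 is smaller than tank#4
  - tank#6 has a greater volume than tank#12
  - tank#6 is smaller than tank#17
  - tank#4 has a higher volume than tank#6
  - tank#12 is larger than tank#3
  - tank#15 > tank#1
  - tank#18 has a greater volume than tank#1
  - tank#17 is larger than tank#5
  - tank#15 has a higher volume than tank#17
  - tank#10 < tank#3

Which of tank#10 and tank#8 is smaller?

tank#10

tank#10 < tank#14 and tank#14 < tank#11 give tank#10 < tank#11.
Then tank#11 < tank#12 extends the chain to tank#12.
Then tank#12 < tank#6 extends the chain to tank#6.
With tank#6 < tank#17: tank#10 < tank#14 < tank#11 < tank#12 < tank#6 < tank#17.
With tank#17 < tank#18: tank#10 < tank#14 < tank#11 < tank#12 < tank#6 < tank#17 < tank#18.
Then tank#18 < tank#8 extends the chain to tank#8.
So tank#10 < tank#8; tank#10 is the smaller of the two.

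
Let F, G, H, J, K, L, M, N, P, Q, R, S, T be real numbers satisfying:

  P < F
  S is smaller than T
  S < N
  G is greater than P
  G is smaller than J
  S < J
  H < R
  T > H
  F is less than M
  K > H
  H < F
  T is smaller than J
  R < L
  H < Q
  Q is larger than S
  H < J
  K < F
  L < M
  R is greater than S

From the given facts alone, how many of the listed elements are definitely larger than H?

8

From H the given relations immediately reach Q, K, R, T, F, J.
From those, L, M — 8 in total.
Nothing else is reachable above H; 8 in all.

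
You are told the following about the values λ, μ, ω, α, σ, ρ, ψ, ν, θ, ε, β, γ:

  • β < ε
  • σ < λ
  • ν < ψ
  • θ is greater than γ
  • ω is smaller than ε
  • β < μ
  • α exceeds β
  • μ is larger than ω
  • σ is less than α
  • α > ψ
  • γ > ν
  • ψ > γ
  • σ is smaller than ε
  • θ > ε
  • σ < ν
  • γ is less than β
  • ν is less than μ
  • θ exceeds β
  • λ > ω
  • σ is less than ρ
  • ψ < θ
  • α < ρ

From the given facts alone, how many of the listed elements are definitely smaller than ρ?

Directly below ρ: σ, α.
One step further: β, ψ (4 so far).
One step further: ν, γ (6 so far).
No other element is forced below ρ by the given relations, so the count is 6.

6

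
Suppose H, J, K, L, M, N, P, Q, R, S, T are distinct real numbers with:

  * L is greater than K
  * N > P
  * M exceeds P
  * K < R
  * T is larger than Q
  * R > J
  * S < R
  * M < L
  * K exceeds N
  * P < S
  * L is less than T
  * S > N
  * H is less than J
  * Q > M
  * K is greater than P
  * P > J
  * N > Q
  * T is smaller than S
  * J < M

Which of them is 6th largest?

Chaining the given pairs: H < J < P < M < Q < N < K < L < T < S < R.
Counting 6 from the largest end gives N.

N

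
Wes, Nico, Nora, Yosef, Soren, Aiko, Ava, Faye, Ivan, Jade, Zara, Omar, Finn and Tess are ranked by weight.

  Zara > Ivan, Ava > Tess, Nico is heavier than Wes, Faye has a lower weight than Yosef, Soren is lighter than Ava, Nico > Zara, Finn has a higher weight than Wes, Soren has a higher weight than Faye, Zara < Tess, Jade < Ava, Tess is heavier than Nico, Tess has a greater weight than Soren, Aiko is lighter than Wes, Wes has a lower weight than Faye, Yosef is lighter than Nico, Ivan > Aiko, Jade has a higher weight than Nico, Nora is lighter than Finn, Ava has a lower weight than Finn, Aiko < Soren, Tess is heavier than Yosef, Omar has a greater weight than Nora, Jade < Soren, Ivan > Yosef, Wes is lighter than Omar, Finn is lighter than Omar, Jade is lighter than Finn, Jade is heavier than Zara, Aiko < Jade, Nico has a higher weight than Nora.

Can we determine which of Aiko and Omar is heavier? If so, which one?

Omar

Chaining the given relations: Aiko < Wes < Faye < Yosef < Ivan < Zara < Nico < Jade < Soren < Tess < Ava < Finn < Omar.
So Omar is heavier.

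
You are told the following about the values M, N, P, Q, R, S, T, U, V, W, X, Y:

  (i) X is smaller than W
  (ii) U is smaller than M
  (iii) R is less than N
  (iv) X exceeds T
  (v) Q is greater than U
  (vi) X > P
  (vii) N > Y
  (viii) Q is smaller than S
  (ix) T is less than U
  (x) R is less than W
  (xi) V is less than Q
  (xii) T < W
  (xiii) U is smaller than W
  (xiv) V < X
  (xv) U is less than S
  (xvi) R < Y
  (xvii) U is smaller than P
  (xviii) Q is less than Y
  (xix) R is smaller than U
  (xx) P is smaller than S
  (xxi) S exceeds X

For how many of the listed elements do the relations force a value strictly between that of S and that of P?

1

The relations place P below S. An element lies strictly between them when it is forced above P and also forced below S.
Above P: {X, W}. Below S: {R, T, U, V, X, Q}.
Intersection: {X} — 1.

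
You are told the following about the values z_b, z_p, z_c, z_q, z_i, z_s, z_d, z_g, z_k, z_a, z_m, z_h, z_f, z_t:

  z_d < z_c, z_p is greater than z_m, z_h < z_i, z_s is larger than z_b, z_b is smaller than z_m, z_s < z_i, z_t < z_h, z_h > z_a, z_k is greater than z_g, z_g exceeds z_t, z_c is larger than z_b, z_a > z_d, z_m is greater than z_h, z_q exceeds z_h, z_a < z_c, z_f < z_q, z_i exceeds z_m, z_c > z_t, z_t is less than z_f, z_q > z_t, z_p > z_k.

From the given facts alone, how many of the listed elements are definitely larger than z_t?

Directly above z_t: z_h, z_g, z_f, z_q, z_c.
One step further: z_m, z_k, z_i (8 so far).
One step further: z_p (9 so far).
Nothing else is reachable above z_t; 9 in all.

9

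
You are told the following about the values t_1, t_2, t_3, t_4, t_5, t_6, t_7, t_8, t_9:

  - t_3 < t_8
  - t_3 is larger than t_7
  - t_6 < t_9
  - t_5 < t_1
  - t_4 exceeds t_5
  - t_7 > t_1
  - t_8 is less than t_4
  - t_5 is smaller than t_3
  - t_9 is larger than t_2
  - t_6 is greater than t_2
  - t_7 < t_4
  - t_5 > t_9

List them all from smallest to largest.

t_2 < t_6 < t_9 < t_5 < t_1 < t_7 < t_3 < t_8 < t_4

Each adjacent pair is fixed by a given relation: t_2 < t_6; t_6 < t_9; t_9 < t_5; t_5 < t_1; t_1 < t_7; t_7 < t_3; t_3 < t_8; t_8 < t_4. Chaining them end to end gives the full order.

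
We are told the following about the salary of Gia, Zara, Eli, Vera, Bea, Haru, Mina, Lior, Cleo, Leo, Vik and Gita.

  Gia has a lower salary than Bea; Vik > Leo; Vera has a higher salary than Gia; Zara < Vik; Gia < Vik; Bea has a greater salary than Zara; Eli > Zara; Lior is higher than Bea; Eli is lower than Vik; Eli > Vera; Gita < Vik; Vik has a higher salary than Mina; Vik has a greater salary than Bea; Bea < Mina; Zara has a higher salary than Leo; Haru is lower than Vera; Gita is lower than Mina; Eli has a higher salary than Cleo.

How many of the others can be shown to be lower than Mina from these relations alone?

5

The elements the relations force below Mina are Gia, Leo, Zara, Bea, Gita — no chain reaches any other.
That is 5.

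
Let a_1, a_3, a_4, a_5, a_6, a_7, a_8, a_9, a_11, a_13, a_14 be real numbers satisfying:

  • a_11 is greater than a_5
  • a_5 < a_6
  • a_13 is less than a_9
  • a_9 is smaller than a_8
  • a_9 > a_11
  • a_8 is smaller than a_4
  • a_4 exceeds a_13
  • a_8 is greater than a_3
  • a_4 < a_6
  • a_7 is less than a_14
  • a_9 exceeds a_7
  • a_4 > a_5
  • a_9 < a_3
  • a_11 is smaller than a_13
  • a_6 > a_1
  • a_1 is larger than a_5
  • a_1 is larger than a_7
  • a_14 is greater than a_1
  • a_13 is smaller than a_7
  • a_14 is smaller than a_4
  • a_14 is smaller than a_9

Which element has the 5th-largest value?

Piecing the relations together gives one ordering: a_5 < a_11 < a_13 < a_7 < a_1 < a_14 < a_9 < a_3 < a_8 < a_4 < a_6.
The 5th largest is a_9.

a_9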